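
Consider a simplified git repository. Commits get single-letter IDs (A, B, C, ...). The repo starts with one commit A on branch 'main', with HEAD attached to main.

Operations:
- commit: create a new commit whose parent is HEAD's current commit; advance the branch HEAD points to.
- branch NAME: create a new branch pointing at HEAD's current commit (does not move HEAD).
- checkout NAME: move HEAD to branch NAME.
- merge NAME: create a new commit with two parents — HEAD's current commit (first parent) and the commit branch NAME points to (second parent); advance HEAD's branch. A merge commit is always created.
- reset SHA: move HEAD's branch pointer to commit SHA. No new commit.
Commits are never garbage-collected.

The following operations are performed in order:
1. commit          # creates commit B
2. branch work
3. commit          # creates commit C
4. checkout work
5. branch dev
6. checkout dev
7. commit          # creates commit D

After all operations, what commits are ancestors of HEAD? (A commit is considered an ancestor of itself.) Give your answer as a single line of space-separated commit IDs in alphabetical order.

Answer: A B D

Derivation:
After op 1 (commit): HEAD=main@B [main=B]
After op 2 (branch): HEAD=main@B [main=B work=B]
After op 3 (commit): HEAD=main@C [main=C work=B]
After op 4 (checkout): HEAD=work@B [main=C work=B]
After op 5 (branch): HEAD=work@B [dev=B main=C work=B]
After op 6 (checkout): HEAD=dev@B [dev=B main=C work=B]
After op 7 (commit): HEAD=dev@D [dev=D main=C work=B]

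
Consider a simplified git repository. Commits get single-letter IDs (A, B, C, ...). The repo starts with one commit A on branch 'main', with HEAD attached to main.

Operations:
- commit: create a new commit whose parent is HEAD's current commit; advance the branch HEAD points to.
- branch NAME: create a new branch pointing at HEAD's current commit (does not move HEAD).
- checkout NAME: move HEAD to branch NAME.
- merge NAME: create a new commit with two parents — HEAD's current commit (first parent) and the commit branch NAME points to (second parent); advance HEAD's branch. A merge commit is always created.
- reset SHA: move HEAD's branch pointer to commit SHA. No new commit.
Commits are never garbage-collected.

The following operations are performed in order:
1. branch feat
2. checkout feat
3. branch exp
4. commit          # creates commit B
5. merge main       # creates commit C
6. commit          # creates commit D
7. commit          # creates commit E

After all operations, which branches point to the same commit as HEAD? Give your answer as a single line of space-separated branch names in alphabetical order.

After op 1 (branch): HEAD=main@A [feat=A main=A]
After op 2 (checkout): HEAD=feat@A [feat=A main=A]
After op 3 (branch): HEAD=feat@A [exp=A feat=A main=A]
After op 4 (commit): HEAD=feat@B [exp=A feat=B main=A]
After op 5 (merge): HEAD=feat@C [exp=A feat=C main=A]
After op 6 (commit): HEAD=feat@D [exp=A feat=D main=A]
After op 7 (commit): HEAD=feat@E [exp=A feat=E main=A]

Answer: feat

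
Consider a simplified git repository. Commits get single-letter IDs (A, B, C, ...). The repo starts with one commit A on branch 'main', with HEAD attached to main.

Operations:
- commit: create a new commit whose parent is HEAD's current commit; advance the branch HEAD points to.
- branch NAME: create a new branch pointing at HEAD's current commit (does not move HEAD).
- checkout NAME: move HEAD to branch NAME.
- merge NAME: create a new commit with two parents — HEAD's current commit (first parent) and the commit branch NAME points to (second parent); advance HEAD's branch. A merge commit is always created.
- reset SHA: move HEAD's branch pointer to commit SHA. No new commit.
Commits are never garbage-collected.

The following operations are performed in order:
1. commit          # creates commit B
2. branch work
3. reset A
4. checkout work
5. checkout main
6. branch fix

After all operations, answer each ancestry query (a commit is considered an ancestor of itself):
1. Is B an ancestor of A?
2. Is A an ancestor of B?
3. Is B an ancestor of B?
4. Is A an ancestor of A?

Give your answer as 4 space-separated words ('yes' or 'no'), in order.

Answer: no yes yes yes

Derivation:
After op 1 (commit): HEAD=main@B [main=B]
After op 2 (branch): HEAD=main@B [main=B work=B]
After op 3 (reset): HEAD=main@A [main=A work=B]
After op 4 (checkout): HEAD=work@B [main=A work=B]
After op 5 (checkout): HEAD=main@A [main=A work=B]
After op 6 (branch): HEAD=main@A [fix=A main=A work=B]
ancestors(A) = {A}; B in? no
ancestors(B) = {A,B}; A in? yes
ancestors(B) = {A,B}; B in? yes
ancestors(A) = {A}; A in? yes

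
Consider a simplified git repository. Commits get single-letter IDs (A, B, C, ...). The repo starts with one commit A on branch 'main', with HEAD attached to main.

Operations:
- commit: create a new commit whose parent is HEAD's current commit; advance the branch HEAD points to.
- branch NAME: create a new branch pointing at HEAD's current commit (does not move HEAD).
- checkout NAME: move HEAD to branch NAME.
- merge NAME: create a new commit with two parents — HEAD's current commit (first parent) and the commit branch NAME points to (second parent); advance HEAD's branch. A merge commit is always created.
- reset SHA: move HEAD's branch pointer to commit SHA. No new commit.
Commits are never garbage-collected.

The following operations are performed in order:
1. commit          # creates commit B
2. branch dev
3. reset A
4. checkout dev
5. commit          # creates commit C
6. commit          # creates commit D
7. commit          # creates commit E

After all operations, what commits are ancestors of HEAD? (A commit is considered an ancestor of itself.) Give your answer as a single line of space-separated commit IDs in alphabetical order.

Answer: A B C D E

Derivation:
After op 1 (commit): HEAD=main@B [main=B]
After op 2 (branch): HEAD=main@B [dev=B main=B]
After op 3 (reset): HEAD=main@A [dev=B main=A]
After op 4 (checkout): HEAD=dev@B [dev=B main=A]
After op 5 (commit): HEAD=dev@C [dev=C main=A]
After op 6 (commit): HEAD=dev@D [dev=D main=A]
After op 7 (commit): HEAD=dev@E [dev=E main=A]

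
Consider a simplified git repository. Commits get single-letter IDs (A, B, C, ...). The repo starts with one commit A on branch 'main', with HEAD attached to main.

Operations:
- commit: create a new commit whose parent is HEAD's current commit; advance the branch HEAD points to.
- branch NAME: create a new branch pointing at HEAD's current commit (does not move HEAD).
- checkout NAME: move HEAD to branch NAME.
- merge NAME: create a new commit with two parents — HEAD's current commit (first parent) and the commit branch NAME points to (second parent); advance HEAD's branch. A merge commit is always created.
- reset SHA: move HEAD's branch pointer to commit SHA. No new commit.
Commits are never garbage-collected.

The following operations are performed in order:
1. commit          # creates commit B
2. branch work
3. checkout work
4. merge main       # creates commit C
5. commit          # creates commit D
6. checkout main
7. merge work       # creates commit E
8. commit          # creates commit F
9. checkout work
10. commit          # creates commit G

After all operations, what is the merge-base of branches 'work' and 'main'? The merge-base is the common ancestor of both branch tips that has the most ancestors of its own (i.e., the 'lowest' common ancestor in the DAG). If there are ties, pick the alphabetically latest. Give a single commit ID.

After op 1 (commit): HEAD=main@B [main=B]
After op 2 (branch): HEAD=main@B [main=B work=B]
After op 3 (checkout): HEAD=work@B [main=B work=B]
After op 4 (merge): HEAD=work@C [main=B work=C]
After op 5 (commit): HEAD=work@D [main=B work=D]
After op 6 (checkout): HEAD=main@B [main=B work=D]
After op 7 (merge): HEAD=main@E [main=E work=D]
After op 8 (commit): HEAD=main@F [main=F work=D]
After op 9 (checkout): HEAD=work@D [main=F work=D]
After op 10 (commit): HEAD=work@G [main=F work=G]
ancestors(work=G): ['A', 'B', 'C', 'D', 'G']
ancestors(main=F): ['A', 'B', 'C', 'D', 'E', 'F']
common: ['A', 'B', 'C', 'D']

Answer: D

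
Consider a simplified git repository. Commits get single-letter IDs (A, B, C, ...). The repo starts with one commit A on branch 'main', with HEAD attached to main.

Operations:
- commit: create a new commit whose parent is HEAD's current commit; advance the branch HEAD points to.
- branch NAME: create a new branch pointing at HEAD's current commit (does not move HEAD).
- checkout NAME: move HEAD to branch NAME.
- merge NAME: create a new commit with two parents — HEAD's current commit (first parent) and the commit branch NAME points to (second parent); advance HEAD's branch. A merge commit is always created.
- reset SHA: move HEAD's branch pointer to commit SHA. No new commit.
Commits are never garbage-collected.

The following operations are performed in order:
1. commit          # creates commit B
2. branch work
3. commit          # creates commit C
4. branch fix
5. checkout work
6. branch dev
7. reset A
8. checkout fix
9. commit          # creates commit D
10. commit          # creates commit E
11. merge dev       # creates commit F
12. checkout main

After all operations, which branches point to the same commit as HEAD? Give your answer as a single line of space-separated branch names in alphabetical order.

After op 1 (commit): HEAD=main@B [main=B]
After op 2 (branch): HEAD=main@B [main=B work=B]
After op 3 (commit): HEAD=main@C [main=C work=B]
After op 4 (branch): HEAD=main@C [fix=C main=C work=B]
After op 5 (checkout): HEAD=work@B [fix=C main=C work=B]
After op 6 (branch): HEAD=work@B [dev=B fix=C main=C work=B]
After op 7 (reset): HEAD=work@A [dev=B fix=C main=C work=A]
After op 8 (checkout): HEAD=fix@C [dev=B fix=C main=C work=A]
After op 9 (commit): HEAD=fix@D [dev=B fix=D main=C work=A]
After op 10 (commit): HEAD=fix@E [dev=B fix=E main=C work=A]
After op 11 (merge): HEAD=fix@F [dev=B fix=F main=C work=A]
After op 12 (checkout): HEAD=main@C [dev=B fix=F main=C work=A]

Answer: main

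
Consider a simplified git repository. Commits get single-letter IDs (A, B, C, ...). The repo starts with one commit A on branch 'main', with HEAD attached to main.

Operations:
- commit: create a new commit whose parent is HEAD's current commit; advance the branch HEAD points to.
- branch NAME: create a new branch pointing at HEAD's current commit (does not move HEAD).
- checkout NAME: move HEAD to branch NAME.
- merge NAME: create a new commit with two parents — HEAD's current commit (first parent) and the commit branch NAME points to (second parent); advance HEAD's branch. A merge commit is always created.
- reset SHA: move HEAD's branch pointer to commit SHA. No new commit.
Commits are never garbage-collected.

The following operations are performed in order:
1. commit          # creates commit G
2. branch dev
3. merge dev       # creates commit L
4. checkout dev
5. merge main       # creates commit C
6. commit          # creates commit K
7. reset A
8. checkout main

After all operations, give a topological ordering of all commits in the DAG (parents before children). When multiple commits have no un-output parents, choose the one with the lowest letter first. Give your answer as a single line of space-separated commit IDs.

After op 1 (commit): HEAD=main@G [main=G]
After op 2 (branch): HEAD=main@G [dev=G main=G]
After op 3 (merge): HEAD=main@L [dev=G main=L]
After op 4 (checkout): HEAD=dev@G [dev=G main=L]
After op 5 (merge): HEAD=dev@C [dev=C main=L]
After op 6 (commit): HEAD=dev@K [dev=K main=L]
After op 7 (reset): HEAD=dev@A [dev=A main=L]
After op 8 (checkout): HEAD=main@L [dev=A main=L]
commit A: parents=[]
commit C: parents=['G', 'L']
commit G: parents=['A']
commit K: parents=['C']
commit L: parents=['G', 'G']

Answer: A G L C K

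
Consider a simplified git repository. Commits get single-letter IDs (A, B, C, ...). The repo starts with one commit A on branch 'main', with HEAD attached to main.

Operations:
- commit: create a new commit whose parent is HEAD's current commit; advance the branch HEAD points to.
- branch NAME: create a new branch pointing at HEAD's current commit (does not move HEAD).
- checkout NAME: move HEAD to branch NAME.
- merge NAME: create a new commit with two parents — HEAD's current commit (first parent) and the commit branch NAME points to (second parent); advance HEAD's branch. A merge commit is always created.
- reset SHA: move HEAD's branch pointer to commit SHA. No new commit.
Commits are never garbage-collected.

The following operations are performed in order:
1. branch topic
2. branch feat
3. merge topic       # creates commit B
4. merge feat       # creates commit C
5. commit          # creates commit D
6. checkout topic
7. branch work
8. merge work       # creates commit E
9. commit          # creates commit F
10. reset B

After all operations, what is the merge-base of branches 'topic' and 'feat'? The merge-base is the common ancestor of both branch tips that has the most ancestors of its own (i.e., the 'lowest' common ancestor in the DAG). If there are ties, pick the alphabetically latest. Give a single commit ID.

After op 1 (branch): HEAD=main@A [main=A topic=A]
After op 2 (branch): HEAD=main@A [feat=A main=A topic=A]
After op 3 (merge): HEAD=main@B [feat=A main=B topic=A]
After op 4 (merge): HEAD=main@C [feat=A main=C topic=A]
After op 5 (commit): HEAD=main@D [feat=A main=D topic=A]
After op 6 (checkout): HEAD=topic@A [feat=A main=D topic=A]
After op 7 (branch): HEAD=topic@A [feat=A main=D topic=A work=A]
After op 8 (merge): HEAD=topic@E [feat=A main=D topic=E work=A]
After op 9 (commit): HEAD=topic@F [feat=A main=D topic=F work=A]
After op 10 (reset): HEAD=topic@B [feat=A main=D topic=B work=A]
ancestors(topic=B): ['A', 'B']
ancestors(feat=A): ['A']
common: ['A']

Answer: A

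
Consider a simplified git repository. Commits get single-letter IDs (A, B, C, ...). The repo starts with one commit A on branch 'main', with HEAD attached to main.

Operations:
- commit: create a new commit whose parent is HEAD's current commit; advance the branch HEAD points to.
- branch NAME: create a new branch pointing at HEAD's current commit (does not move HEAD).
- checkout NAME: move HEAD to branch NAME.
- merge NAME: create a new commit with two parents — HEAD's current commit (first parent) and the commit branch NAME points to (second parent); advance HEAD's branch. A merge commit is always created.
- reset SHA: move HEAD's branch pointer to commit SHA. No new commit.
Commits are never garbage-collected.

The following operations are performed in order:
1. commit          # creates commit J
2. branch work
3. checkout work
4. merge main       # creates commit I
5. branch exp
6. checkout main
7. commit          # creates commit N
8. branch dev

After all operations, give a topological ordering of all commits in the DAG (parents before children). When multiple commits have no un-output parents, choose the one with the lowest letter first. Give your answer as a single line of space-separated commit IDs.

After op 1 (commit): HEAD=main@J [main=J]
After op 2 (branch): HEAD=main@J [main=J work=J]
After op 3 (checkout): HEAD=work@J [main=J work=J]
After op 4 (merge): HEAD=work@I [main=J work=I]
After op 5 (branch): HEAD=work@I [exp=I main=J work=I]
After op 6 (checkout): HEAD=main@J [exp=I main=J work=I]
After op 7 (commit): HEAD=main@N [exp=I main=N work=I]
After op 8 (branch): HEAD=main@N [dev=N exp=I main=N work=I]
commit A: parents=[]
commit I: parents=['J', 'J']
commit J: parents=['A']
commit N: parents=['J']

Answer: A J I N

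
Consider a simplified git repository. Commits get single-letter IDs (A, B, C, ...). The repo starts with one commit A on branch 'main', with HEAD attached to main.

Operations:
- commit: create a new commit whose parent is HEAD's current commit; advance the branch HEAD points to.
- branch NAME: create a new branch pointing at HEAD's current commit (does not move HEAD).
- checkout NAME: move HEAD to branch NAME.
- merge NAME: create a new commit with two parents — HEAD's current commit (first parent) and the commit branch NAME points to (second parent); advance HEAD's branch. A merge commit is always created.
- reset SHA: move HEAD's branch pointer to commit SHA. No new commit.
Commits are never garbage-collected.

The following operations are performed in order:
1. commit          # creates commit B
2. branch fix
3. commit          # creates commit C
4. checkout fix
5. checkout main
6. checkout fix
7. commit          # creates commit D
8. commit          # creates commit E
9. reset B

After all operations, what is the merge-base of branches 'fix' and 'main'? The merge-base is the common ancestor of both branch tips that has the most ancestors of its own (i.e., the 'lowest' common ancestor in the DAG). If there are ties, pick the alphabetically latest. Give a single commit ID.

Answer: B

Derivation:
After op 1 (commit): HEAD=main@B [main=B]
After op 2 (branch): HEAD=main@B [fix=B main=B]
After op 3 (commit): HEAD=main@C [fix=B main=C]
After op 4 (checkout): HEAD=fix@B [fix=B main=C]
After op 5 (checkout): HEAD=main@C [fix=B main=C]
After op 6 (checkout): HEAD=fix@B [fix=B main=C]
After op 7 (commit): HEAD=fix@D [fix=D main=C]
After op 8 (commit): HEAD=fix@E [fix=E main=C]
After op 9 (reset): HEAD=fix@B [fix=B main=C]
ancestors(fix=B): ['A', 'B']
ancestors(main=C): ['A', 'B', 'C']
common: ['A', 'B']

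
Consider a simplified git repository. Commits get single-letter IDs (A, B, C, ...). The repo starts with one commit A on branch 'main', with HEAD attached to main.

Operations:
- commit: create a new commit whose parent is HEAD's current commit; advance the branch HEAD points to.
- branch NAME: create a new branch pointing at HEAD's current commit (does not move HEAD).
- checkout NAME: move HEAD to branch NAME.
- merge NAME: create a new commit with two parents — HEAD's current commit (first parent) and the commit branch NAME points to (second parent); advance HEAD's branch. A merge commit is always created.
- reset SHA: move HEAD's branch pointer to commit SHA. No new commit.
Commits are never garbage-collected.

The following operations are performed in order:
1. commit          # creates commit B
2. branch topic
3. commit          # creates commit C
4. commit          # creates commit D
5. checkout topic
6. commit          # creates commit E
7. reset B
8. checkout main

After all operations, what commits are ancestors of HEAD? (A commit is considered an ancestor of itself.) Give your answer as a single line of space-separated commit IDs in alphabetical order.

After op 1 (commit): HEAD=main@B [main=B]
After op 2 (branch): HEAD=main@B [main=B topic=B]
After op 3 (commit): HEAD=main@C [main=C topic=B]
After op 4 (commit): HEAD=main@D [main=D topic=B]
After op 5 (checkout): HEAD=topic@B [main=D topic=B]
After op 6 (commit): HEAD=topic@E [main=D topic=E]
After op 7 (reset): HEAD=topic@B [main=D topic=B]
After op 8 (checkout): HEAD=main@D [main=D topic=B]

Answer: A B C D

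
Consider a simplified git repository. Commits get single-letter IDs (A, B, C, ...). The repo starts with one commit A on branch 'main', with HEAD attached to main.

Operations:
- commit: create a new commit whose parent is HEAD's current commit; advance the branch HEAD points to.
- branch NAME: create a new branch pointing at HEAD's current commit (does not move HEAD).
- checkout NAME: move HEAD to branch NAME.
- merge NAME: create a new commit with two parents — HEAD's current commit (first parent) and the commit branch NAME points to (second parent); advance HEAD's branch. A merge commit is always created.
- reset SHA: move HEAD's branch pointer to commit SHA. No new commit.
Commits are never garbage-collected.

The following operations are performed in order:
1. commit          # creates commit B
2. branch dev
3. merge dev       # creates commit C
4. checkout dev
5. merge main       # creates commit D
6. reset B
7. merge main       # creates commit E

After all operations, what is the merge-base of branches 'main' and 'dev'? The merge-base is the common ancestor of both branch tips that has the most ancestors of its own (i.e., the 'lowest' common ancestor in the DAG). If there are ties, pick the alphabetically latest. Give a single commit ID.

Answer: C

Derivation:
After op 1 (commit): HEAD=main@B [main=B]
After op 2 (branch): HEAD=main@B [dev=B main=B]
After op 3 (merge): HEAD=main@C [dev=B main=C]
After op 4 (checkout): HEAD=dev@B [dev=B main=C]
After op 5 (merge): HEAD=dev@D [dev=D main=C]
After op 6 (reset): HEAD=dev@B [dev=B main=C]
After op 7 (merge): HEAD=dev@E [dev=E main=C]
ancestors(main=C): ['A', 'B', 'C']
ancestors(dev=E): ['A', 'B', 'C', 'E']
common: ['A', 'B', 'C']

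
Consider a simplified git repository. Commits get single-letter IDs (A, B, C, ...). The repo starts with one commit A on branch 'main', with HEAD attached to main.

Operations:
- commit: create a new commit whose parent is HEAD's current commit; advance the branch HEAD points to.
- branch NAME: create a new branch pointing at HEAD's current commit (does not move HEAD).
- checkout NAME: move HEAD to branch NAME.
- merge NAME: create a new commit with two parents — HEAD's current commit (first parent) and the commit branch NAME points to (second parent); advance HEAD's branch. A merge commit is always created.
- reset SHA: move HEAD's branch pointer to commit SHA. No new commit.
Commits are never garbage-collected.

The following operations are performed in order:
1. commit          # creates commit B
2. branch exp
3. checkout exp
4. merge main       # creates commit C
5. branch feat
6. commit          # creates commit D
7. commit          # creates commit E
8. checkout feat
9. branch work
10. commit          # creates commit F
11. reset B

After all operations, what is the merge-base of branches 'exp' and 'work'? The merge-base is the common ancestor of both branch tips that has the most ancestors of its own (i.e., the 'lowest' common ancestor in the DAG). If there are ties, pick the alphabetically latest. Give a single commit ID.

After op 1 (commit): HEAD=main@B [main=B]
After op 2 (branch): HEAD=main@B [exp=B main=B]
After op 3 (checkout): HEAD=exp@B [exp=B main=B]
After op 4 (merge): HEAD=exp@C [exp=C main=B]
After op 5 (branch): HEAD=exp@C [exp=C feat=C main=B]
After op 6 (commit): HEAD=exp@D [exp=D feat=C main=B]
After op 7 (commit): HEAD=exp@E [exp=E feat=C main=B]
After op 8 (checkout): HEAD=feat@C [exp=E feat=C main=B]
After op 9 (branch): HEAD=feat@C [exp=E feat=C main=B work=C]
After op 10 (commit): HEAD=feat@F [exp=E feat=F main=B work=C]
After op 11 (reset): HEAD=feat@B [exp=E feat=B main=B work=C]
ancestors(exp=E): ['A', 'B', 'C', 'D', 'E']
ancestors(work=C): ['A', 'B', 'C']
common: ['A', 'B', 'C']

Answer: C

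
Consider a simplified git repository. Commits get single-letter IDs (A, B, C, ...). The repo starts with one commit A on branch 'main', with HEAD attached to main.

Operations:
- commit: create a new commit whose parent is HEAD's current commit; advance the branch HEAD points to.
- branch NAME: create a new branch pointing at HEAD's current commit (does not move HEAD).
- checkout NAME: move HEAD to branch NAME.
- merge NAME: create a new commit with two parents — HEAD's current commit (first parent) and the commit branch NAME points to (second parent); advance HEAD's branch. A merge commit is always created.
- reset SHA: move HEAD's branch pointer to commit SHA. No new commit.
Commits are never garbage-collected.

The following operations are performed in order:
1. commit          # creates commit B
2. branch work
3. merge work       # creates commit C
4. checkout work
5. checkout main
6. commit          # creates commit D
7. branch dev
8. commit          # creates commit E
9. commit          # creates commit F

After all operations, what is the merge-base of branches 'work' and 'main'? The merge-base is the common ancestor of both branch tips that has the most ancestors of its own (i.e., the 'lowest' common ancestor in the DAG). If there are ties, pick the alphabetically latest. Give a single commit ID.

After op 1 (commit): HEAD=main@B [main=B]
After op 2 (branch): HEAD=main@B [main=B work=B]
After op 3 (merge): HEAD=main@C [main=C work=B]
After op 4 (checkout): HEAD=work@B [main=C work=B]
After op 5 (checkout): HEAD=main@C [main=C work=B]
After op 6 (commit): HEAD=main@D [main=D work=B]
After op 7 (branch): HEAD=main@D [dev=D main=D work=B]
After op 8 (commit): HEAD=main@E [dev=D main=E work=B]
After op 9 (commit): HEAD=main@F [dev=D main=F work=B]
ancestors(work=B): ['A', 'B']
ancestors(main=F): ['A', 'B', 'C', 'D', 'E', 'F']
common: ['A', 'B']

Answer: B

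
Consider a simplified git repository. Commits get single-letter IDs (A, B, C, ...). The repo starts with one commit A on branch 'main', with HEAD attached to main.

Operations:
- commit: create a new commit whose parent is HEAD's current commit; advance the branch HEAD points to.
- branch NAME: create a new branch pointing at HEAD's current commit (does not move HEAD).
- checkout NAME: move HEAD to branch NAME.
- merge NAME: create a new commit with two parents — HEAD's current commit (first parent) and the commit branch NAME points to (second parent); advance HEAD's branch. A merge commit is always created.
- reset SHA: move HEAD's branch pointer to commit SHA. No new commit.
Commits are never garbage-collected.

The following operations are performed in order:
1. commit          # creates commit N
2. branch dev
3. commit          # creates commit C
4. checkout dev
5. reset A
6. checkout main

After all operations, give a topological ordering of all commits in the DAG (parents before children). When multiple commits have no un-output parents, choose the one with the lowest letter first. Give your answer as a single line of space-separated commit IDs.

After op 1 (commit): HEAD=main@N [main=N]
After op 2 (branch): HEAD=main@N [dev=N main=N]
After op 3 (commit): HEAD=main@C [dev=N main=C]
After op 4 (checkout): HEAD=dev@N [dev=N main=C]
After op 5 (reset): HEAD=dev@A [dev=A main=C]
After op 6 (checkout): HEAD=main@C [dev=A main=C]
commit A: parents=[]
commit C: parents=['N']
commit N: parents=['A']

Answer: A N C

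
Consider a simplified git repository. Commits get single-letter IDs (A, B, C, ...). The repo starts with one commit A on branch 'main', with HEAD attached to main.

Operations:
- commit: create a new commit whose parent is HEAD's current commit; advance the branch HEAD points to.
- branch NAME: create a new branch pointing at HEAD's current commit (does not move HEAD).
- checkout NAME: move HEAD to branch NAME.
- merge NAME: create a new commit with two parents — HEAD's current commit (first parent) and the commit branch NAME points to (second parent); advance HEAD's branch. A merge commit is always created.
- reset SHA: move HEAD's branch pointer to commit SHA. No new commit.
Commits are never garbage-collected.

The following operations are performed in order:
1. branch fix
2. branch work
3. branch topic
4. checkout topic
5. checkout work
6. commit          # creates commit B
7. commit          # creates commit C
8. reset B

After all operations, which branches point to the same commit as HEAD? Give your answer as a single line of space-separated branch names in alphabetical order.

Answer: work

Derivation:
After op 1 (branch): HEAD=main@A [fix=A main=A]
After op 2 (branch): HEAD=main@A [fix=A main=A work=A]
After op 3 (branch): HEAD=main@A [fix=A main=A topic=A work=A]
After op 4 (checkout): HEAD=topic@A [fix=A main=A topic=A work=A]
After op 5 (checkout): HEAD=work@A [fix=A main=A topic=A work=A]
After op 6 (commit): HEAD=work@B [fix=A main=A topic=A work=B]
After op 7 (commit): HEAD=work@C [fix=A main=A topic=A work=C]
After op 8 (reset): HEAD=work@B [fix=A main=A topic=A work=B]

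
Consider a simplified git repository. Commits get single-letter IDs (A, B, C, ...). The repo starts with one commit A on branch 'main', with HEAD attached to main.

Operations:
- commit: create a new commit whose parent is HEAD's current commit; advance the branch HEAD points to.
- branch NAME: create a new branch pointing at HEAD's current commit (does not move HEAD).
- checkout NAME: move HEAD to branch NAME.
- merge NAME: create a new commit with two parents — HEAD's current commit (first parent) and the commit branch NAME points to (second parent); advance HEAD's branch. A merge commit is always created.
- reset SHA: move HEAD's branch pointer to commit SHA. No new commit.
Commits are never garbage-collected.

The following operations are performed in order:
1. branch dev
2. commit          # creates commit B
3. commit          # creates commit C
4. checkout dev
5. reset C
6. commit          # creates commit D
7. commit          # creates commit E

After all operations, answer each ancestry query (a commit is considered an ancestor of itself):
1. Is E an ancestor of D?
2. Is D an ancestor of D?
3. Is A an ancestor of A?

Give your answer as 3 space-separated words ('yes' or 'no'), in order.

Answer: no yes yes

Derivation:
After op 1 (branch): HEAD=main@A [dev=A main=A]
After op 2 (commit): HEAD=main@B [dev=A main=B]
After op 3 (commit): HEAD=main@C [dev=A main=C]
After op 4 (checkout): HEAD=dev@A [dev=A main=C]
After op 5 (reset): HEAD=dev@C [dev=C main=C]
After op 6 (commit): HEAD=dev@D [dev=D main=C]
After op 7 (commit): HEAD=dev@E [dev=E main=C]
ancestors(D) = {A,B,C,D}; E in? no
ancestors(D) = {A,B,C,D}; D in? yes
ancestors(A) = {A}; A in? yes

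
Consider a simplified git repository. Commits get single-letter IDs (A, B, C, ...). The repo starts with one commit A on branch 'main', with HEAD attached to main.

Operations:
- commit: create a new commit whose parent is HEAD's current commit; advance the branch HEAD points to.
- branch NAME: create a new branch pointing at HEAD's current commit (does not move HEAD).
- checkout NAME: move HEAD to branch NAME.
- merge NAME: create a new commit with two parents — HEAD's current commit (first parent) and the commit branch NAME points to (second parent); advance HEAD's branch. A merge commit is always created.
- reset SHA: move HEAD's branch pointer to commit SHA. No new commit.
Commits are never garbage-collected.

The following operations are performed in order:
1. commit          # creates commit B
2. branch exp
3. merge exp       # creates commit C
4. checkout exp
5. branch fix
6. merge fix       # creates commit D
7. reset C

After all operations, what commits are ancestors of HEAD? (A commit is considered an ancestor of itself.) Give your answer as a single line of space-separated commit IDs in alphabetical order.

After op 1 (commit): HEAD=main@B [main=B]
After op 2 (branch): HEAD=main@B [exp=B main=B]
After op 3 (merge): HEAD=main@C [exp=B main=C]
After op 4 (checkout): HEAD=exp@B [exp=B main=C]
After op 5 (branch): HEAD=exp@B [exp=B fix=B main=C]
After op 6 (merge): HEAD=exp@D [exp=D fix=B main=C]
After op 7 (reset): HEAD=exp@C [exp=C fix=B main=C]

Answer: A B C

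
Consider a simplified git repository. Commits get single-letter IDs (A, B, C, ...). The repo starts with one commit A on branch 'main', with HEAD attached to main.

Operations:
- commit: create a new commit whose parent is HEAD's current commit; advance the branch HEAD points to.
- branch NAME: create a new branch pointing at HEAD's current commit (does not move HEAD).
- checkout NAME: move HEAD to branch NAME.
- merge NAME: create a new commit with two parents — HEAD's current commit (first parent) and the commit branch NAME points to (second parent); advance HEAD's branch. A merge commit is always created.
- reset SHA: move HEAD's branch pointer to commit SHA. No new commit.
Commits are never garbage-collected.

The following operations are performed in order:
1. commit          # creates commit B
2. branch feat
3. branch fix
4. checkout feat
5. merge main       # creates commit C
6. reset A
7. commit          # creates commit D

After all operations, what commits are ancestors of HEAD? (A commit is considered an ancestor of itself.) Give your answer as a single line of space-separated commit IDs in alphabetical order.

Answer: A D

Derivation:
After op 1 (commit): HEAD=main@B [main=B]
After op 2 (branch): HEAD=main@B [feat=B main=B]
After op 3 (branch): HEAD=main@B [feat=B fix=B main=B]
After op 4 (checkout): HEAD=feat@B [feat=B fix=B main=B]
After op 5 (merge): HEAD=feat@C [feat=C fix=B main=B]
After op 6 (reset): HEAD=feat@A [feat=A fix=B main=B]
After op 7 (commit): HEAD=feat@D [feat=D fix=B main=B]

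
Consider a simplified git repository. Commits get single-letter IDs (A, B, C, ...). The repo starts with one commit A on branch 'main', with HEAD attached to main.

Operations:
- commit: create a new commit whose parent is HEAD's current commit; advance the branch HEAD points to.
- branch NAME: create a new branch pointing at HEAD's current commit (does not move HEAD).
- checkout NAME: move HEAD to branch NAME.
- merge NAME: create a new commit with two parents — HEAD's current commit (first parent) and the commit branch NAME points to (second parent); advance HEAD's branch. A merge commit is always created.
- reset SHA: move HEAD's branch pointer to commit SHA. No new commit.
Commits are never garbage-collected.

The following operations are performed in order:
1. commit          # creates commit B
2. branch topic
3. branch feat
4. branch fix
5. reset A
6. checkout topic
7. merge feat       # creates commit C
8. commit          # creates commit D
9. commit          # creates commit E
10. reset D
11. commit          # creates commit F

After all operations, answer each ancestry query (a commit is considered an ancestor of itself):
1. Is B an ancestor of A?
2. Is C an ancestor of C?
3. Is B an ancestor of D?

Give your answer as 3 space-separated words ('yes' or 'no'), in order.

Answer: no yes yes

Derivation:
After op 1 (commit): HEAD=main@B [main=B]
After op 2 (branch): HEAD=main@B [main=B topic=B]
After op 3 (branch): HEAD=main@B [feat=B main=B topic=B]
After op 4 (branch): HEAD=main@B [feat=B fix=B main=B topic=B]
After op 5 (reset): HEAD=main@A [feat=B fix=B main=A topic=B]
After op 6 (checkout): HEAD=topic@B [feat=B fix=B main=A topic=B]
After op 7 (merge): HEAD=topic@C [feat=B fix=B main=A topic=C]
After op 8 (commit): HEAD=topic@D [feat=B fix=B main=A topic=D]
After op 9 (commit): HEAD=topic@E [feat=B fix=B main=A topic=E]
After op 10 (reset): HEAD=topic@D [feat=B fix=B main=A topic=D]
After op 11 (commit): HEAD=topic@F [feat=B fix=B main=A topic=F]
ancestors(A) = {A}; B in? no
ancestors(C) = {A,B,C}; C in? yes
ancestors(D) = {A,B,C,D}; B in? yes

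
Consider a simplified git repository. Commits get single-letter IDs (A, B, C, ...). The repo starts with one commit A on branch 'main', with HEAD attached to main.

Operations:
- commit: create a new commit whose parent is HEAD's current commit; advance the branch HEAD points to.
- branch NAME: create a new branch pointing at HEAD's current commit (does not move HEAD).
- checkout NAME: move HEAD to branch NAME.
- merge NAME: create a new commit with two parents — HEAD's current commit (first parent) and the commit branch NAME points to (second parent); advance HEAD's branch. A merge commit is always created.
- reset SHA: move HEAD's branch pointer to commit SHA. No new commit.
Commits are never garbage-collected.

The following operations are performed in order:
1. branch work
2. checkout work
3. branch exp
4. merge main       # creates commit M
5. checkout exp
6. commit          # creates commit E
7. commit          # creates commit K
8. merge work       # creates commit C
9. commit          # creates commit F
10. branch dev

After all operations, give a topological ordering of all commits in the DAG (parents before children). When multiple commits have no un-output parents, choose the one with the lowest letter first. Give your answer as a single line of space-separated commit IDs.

Answer: A E K M C F

Derivation:
After op 1 (branch): HEAD=main@A [main=A work=A]
After op 2 (checkout): HEAD=work@A [main=A work=A]
After op 3 (branch): HEAD=work@A [exp=A main=A work=A]
After op 4 (merge): HEAD=work@M [exp=A main=A work=M]
After op 5 (checkout): HEAD=exp@A [exp=A main=A work=M]
After op 6 (commit): HEAD=exp@E [exp=E main=A work=M]
After op 7 (commit): HEAD=exp@K [exp=K main=A work=M]
After op 8 (merge): HEAD=exp@C [exp=C main=A work=M]
After op 9 (commit): HEAD=exp@F [exp=F main=A work=M]
After op 10 (branch): HEAD=exp@F [dev=F exp=F main=A work=M]
commit A: parents=[]
commit C: parents=['K', 'M']
commit E: parents=['A']
commit F: parents=['C']
commit K: parents=['E']
commit M: parents=['A', 'A']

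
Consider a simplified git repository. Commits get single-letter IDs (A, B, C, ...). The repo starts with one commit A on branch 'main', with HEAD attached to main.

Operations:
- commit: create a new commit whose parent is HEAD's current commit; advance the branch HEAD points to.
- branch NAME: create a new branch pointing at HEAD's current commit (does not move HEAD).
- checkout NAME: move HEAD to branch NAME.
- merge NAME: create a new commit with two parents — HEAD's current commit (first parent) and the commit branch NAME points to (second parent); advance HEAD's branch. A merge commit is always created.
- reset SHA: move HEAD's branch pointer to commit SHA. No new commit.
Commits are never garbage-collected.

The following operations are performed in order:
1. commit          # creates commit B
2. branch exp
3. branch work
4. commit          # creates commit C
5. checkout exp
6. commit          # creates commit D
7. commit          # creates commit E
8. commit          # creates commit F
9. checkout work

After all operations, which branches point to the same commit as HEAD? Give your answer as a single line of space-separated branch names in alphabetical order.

Answer: work

Derivation:
After op 1 (commit): HEAD=main@B [main=B]
After op 2 (branch): HEAD=main@B [exp=B main=B]
After op 3 (branch): HEAD=main@B [exp=B main=B work=B]
After op 4 (commit): HEAD=main@C [exp=B main=C work=B]
After op 5 (checkout): HEAD=exp@B [exp=B main=C work=B]
After op 6 (commit): HEAD=exp@D [exp=D main=C work=B]
After op 7 (commit): HEAD=exp@E [exp=E main=C work=B]
After op 8 (commit): HEAD=exp@F [exp=F main=C work=B]
After op 9 (checkout): HEAD=work@B [exp=F main=C work=B]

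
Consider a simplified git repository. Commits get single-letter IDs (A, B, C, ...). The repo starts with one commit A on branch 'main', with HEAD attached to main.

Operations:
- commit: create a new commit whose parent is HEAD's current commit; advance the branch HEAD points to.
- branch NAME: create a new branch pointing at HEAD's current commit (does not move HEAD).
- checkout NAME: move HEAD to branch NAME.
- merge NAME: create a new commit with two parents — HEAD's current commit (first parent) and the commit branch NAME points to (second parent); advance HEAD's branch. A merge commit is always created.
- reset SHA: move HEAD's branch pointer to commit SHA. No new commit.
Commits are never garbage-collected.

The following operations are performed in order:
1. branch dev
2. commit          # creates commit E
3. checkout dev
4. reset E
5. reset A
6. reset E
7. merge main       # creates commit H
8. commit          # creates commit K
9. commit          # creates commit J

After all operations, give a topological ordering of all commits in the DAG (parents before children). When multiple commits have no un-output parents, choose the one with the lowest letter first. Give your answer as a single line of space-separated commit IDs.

Answer: A E H K J

Derivation:
After op 1 (branch): HEAD=main@A [dev=A main=A]
After op 2 (commit): HEAD=main@E [dev=A main=E]
After op 3 (checkout): HEAD=dev@A [dev=A main=E]
After op 4 (reset): HEAD=dev@E [dev=E main=E]
After op 5 (reset): HEAD=dev@A [dev=A main=E]
After op 6 (reset): HEAD=dev@E [dev=E main=E]
After op 7 (merge): HEAD=dev@H [dev=H main=E]
After op 8 (commit): HEAD=dev@K [dev=K main=E]
After op 9 (commit): HEAD=dev@J [dev=J main=E]
commit A: parents=[]
commit E: parents=['A']
commit H: parents=['E', 'E']
commit J: parents=['K']
commit K: parents=['H']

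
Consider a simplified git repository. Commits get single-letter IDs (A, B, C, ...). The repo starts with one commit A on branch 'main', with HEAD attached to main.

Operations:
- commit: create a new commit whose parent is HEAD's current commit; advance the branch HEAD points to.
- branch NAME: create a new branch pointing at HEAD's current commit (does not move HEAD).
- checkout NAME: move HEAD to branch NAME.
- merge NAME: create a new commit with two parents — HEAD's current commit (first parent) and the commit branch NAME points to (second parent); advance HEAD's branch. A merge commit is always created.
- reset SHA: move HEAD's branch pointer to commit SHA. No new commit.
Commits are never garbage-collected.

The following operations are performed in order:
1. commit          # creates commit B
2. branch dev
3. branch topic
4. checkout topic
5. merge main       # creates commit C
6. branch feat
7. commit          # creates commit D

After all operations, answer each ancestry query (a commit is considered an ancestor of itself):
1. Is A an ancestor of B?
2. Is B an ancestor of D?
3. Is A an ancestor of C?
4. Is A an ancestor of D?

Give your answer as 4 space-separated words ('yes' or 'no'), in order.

After op 1 (commit): HEAD=main@B [main=B]
After op 2 (branch): HEAD=main@B [dev=B main=B]
After op 3 (branch): HEAD=main@B [dev=B main=B topic=B]
After op 4 (checkout): HEAD=topic@B [dev=B main=B topic=B]
After op 5 (merge): HEAD=topic@C [dev=B main=B topic=C]
After op 6 (branch): HEAD=topic@C [dev=B feat=C main=B topic=C]
After op 7 (commit): HEAD=topic@D [dev=B feat=C main=B topic=D]
ancestors(B) = {A,B}; A in? yes
ancestors(D) = {A,B,C,D}; B in? yes
ancestors(C) = {A,B,C}; A in? yes
ancestors(D) = {A,B,C,D}; A in? yes

Answer: yes yes yes yes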